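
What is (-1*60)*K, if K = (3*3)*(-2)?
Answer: 1080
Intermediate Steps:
K = -18 (K = 9*(-2) = -18)
(-1*60)*K = -1*60*(-18) = -60*(-18) = 1080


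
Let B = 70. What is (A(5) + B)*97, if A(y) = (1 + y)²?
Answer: 10282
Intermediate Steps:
(A(5) + B)*97 = ((1 + 5)² + 70)*97 = (6² + 70)*97 = (36 + 70)*97 = 106*97 = 10282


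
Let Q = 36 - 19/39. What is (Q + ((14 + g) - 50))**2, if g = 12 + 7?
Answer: 521284/1521 ≈ 342.72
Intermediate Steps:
g = 19
Q = 1385/39 (Q = 36 - 19*1/39 = 36 - 19/39 = 1385/39 ≈ 35.513)
(Q + ((14 + g) - 50))**2 = (1385/39 + ((14 + 19) - 50))**2 = (1385/39 + (33 - 50))**2 = (1385/39 - 17)**2 = (722/39)**2 = 521284/1521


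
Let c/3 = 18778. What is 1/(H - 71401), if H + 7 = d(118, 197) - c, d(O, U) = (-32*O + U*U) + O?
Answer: -1/92591 ≈ -1.0800e-5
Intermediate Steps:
c = 56334 (c = 3*18778 = 56334)
d(O, U) = U**2 - 31*O (d(O, U) = (-32*O + U**2) + O = (U**2 - 32*O) + O = U**2 - 31*O)
H = -21190 (H = -7 + ((197**2 - 31*118) - 1*56334) = -7 + ((38809 - 3658) - 56334) = -7 + (35151 - 56334) = -7 - 21183 = -21190)
1/(H - 71401) = 1/(-21190 - 71401) = 1/(-92591) = -1/92591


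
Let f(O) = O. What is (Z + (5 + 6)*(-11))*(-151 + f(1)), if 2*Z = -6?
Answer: 18600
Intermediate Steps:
Z = -3 (Z = (½)*(-6) = -3)
(Z + (5 + 6)*(-11))*(-151 + f(1)) = (-3 + (5 + 6)*(-11))*(-151 + 1) = (-3 + 11*(-11))*(-150) = (-3 - 121)*(-150) = -124*(-150) = 18600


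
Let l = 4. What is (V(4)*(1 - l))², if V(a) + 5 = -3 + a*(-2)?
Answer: 2304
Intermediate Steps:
V(a) = -8 - 2*a (V(a) = -5 + (-3 + a*(-2)) = -5 + (-3 - 2*a) = -8 - 2*a)
(V(4)*(1 - l))² = ((-8 - 2*4)*(1 - 1*4))² = ((-8 - 8)*(1 - 4))² = (-16*(-3))² = 48² = 2304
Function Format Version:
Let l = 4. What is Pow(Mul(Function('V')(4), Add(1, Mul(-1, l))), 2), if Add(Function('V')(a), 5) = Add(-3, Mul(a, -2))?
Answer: 2304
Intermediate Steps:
Function('V')(a) = Add(-8, Mul(-2, a)) (Function('V')(a) = Add(-5, Add(-3, Mul(a, -2))) = Add(-5, Add(-3, Mul(-2, a))) = Add(-8, Mul(-2, a)))
Pow(Mul(Function('V')(4), Add(1, Mul(-1, l))), 2) = Pow(Mul(Add(-8, Mul(-2, 4)), Add(1, Mul(-1, 4))), 2) = Pow(Mul(Add(-8, -8), Add(1, -4)), 2) = Pow(Mul(-16, -3), 2) = Pow(48, 2) = 2304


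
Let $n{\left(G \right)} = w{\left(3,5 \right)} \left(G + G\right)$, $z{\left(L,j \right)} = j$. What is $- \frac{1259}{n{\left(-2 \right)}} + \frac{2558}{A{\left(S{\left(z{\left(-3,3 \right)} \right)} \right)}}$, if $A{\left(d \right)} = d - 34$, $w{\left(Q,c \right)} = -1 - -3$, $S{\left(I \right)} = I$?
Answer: $\frac{18565}{248} \approx 74.859$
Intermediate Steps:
$w{\left(Q,c \right)} = 2$ ($w{\left(Q,c \right)} = -1 + 3 = 2$)
$n{\left(G \right)} = 4 G$ ($n{\left(G \right)} = 2 \left(G + G\right) = 2 \cdot 2 G = 4 G$)
$A{\left(d \right)} = -34 + d$
$- \frac{1259}{n{\left(-2 \right)}} + \frac{2558}{A{\left(S{\left(z{\left(-3,3 \right)} \right)} \right)}} = - \frac{1259}{4 \left(-2\right)} + \frac{2558}{-34 + 3} = - \frac{1259}{-8} + \frac{2558}{-31} = \left(-1259\right) \left(- \frac{1}{8}\right) + 2558 \left(- \frac{1}{31}\right) = \frac{1259}{8} - \frac{2558}{31} = \frac{18565}{248}$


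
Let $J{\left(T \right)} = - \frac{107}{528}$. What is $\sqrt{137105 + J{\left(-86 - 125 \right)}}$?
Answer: $\frac{\sqrt{2388913989}}{132} \approx 370.28$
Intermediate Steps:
$J{\left(T \right)} = - \frac{107}{528}$ ($J{\left(T \right)} = \left(-107\right) \frac{1}{528} = - \frac{107}{528}$)
$\sqrt{137105 + J{\left(-86 - 125 \right)}} = \sqrt{137105 - \frac{107}{528}} = \sqrt{\frac{72391333}{528}} = \frac{\sqrt{2388913989}}{132}$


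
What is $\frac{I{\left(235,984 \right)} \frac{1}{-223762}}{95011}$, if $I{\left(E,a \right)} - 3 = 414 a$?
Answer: $- \frac{58197}{3037121626} \approx -1.9162 \cdot 10^{-5}$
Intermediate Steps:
$I{\left(E,a \right)} = 3 + 414 a$
$\frac{I{\left(235,984 \right)} \frac{1}{-223762}}{95011} = \frac{\left(3 + 414 \cdot 984\right) \frac{1}{-223762}}{95011} = \left(3 + 407376\right) \left(- \frac{1}{223762}\right) \frac{1}{95011} = 407379 \left(- \frac{1}{223762}\right) \frac{1}{95011} = \left(- \frac{58197}{31966}\right) \frac{1}{95011} = - \frac{58197}{3037121626}$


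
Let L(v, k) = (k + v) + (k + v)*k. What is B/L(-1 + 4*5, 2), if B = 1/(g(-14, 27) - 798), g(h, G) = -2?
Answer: -1/50400 ≈ -1.9841e-5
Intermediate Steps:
L(v, k) = k + v + k*(k + v) (L(v, k) = (k + v) + k*(k + v) = k + v + k*(k + v))
B = -1/800 (B = 1/(-2 - 798) = 1/(-800) = -1/800 ≈ -0.0012500)
B/L(-1 + 4*5, 2) = -1/(800*(2 + (-1 + 4*5) + 2² + 2*(-1 + 4*5))) = -1/(800*(2 + (-1 + 20) + 4 + 2*(-1 + 20))) = -1/(800*(2 + 19 + 4 + 2*19)) = -1/(800*(2 + 19 + 4 + 38)) = -1/800/63 = -1/800*1/63 = -1/50400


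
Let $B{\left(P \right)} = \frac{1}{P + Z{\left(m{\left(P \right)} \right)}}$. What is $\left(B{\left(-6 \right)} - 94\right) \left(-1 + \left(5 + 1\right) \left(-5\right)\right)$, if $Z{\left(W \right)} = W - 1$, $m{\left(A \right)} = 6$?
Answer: $2945$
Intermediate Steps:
$Z{\left(W \right)} = -1 + W$ ($Z{\left(W \right)} = W - 1 = -1 + W$)
$B{\left(P \right)} = \frac{1}{5 + P}$ ($B{\left(P \right)} = \frac{1}{P + \left(-1 + 6\right)} = \frac{1}{P + 5} = \frac{1}{5 + P}$)
$\left(B{\left(-6 \right)} - 94\right) \left(-1 + \left(5 + 1\right) \left(-5\right)\right) = \left(\frac{1}{5 - 6} - 94\right) \left(-1 + \left(5 + 1\right) \left(-5\right)\right) = \left(\frac{1}{-1} - 94\right) \left(-1 + 6 \left(-5\right)\right) = \left(-1 - 94\right) \left(-1 - 30\right) = \left(-95\right) \left(-31\right) = 2945$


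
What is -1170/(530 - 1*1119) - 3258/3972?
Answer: 454713/389918 ≈ 1.1662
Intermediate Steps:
-1170/(530 - 1*1119) - 3258/3972 = -1170/(530 - 1119) - 3258*1/3972 = -1170/(-589) - 543/662 = -1170*(-1/589) - 543/662 = 1170/589 - 543/662 = 454713/389918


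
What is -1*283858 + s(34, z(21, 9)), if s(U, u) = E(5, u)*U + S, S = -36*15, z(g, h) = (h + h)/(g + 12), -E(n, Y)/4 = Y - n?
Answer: -3121714/11 ≈ -2.8379e+5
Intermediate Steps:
E(n, Y) = -4*Y + 4*n (E(n, Y) = -4*(Y - n) = -4*Y + 4*n)
z(g, h) = 2*h/(12 + g) (z(g, h) = (2*h)/(12 + g) = 2*h/(12 + g))
S = -540
s(U, u) = -540 + U*(20 - 4*u) (s(U, u) = (-4*u + 4*5)*U - 540 = (-4*u + 20)*U - 540 = (20 - 4*u)*U - 540 = U*(20 - 4*u) - 540 = -540 + U*(20 - 4*u))
-1*283858 + s(34, z(21, 9)) = -1*283858 + (-540 - 4*34*(-5 + 2*9/(12 + 21))) = -283858 + (-540 - 4*34*(-5 + 2*9/33)) = -283858 + (-540 - 4*34*(-5 + 2*9*(1/33))) = -283858 + (-540 - 4*34*(-5 + 6/11)) = -283858 + (-540 - 4*34*(-49/11)) = -283858 + (-540 + 6664/11) = -283858 + 724/11 = -3121714/11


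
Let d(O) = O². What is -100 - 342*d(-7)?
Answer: -16858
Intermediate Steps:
-100 - 342*d(-7) = -100 - 342*(-7)² = -100 - 342*49 = -100 - 16758 = -16858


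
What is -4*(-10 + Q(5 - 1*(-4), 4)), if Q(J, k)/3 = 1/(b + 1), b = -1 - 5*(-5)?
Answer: 988/25 ≈ 39.520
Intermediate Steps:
b = 24 (b = -1 + 25 = 24)
Q(J, k) = 3/25 (Q(J, k) = 3/(24 + 1) = 3/25)
-4*(-10 + Q(5 - 1*(-4), 4)) = -4*(-10 + 3/25) = -4*(-247/25) = 988/25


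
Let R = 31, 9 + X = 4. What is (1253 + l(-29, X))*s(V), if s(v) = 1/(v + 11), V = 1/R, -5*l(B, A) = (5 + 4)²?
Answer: 95852/855 ≈ 112.11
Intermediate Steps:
X = -5 (X = -9 + 4 = -5)
l(B, A) = -81/5 (l(B, A) = -(5 + 4)²/5 = -⅕*9² = -⅕*81 = -81/5)
V = 1/31 ≈ 0.032258
s(v) = 1/(11 + v)
(1253 + l(-29, X))*s(V) = (1253 - 81/5)/(11 + 1/31) = 6184/(5*(342/31)) = (6184/5)*(31/342) = 95852/855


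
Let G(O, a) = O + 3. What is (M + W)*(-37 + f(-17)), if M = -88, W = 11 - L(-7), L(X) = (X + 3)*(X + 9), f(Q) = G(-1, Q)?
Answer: 2415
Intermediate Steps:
G(O, a) = 3 + O
f(Q) = 2 (f(Q) = 3 - 1 = 2)
L(X) = (3 + X)*(9 + X)
W = 19 (W = 11 - (27 + (-7)² + 12*(-7)) = 11 - (27 + 49 - 84) = 11 - 1*(-8) = 11 + 8 = 19)
(M + W)*(-37 + f(-17)) = (-88 + 19)*(-37 + 2) = -69*(-35) = 2415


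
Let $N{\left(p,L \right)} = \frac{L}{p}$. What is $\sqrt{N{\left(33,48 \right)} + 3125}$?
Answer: $\frac{17 \sqrt{1309}}{11} \approx 55.915$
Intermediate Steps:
$\sqrt{N{\left(33,48 \right)} + 3125} = \sqrt{\frac{48}{33} + 3125} = \sqrt{48 \cdot \frac{1}{33} + 3125} = \sqrt{\frac{16}{11} + 3125} = \sqrt{\frac{34391}{11}} = \frac{17 \sqrt{1309}}{11}$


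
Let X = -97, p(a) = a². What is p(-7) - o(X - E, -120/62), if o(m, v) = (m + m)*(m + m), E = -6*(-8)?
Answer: -84051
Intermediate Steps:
E = 48
o(m, v) = 4*m² (o(m, v) = (2*m)*(2*m) = 4*m²)
p(-7) - o(X - E, -120/62) = (-7)² - 4*(-97 - 1*48)² = 49 - 4*(-97 - 48)² = 49 - 4*(-145)² = 49 - 4*21025 = 49 - 1*84100 = 49 - 84100 = -84051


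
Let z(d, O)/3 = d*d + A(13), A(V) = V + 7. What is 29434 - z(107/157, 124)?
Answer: 724005379/24649 ≈ 29373.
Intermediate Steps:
A(V) = 7 + V
z(d, O) = 60 + 3*d² (z(d, O) = 3*(d*d + (7 + 13)) = 3*(d² + 20) = 3*(20 + d²) = 60 + 3*d²)
29434 - z(107/157, 124) = 29434 - (60 + 3*(107/157)²) = 29434 - (60 + 3*(11449/24649)) = 29434 - (60 + 34347/24649) = 29434 - 1*1513287/24649 = 29434 - 1513287/24649 = 724005379/24649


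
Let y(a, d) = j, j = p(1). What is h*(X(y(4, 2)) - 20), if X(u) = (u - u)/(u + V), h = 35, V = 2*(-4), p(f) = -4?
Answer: -700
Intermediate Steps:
j = -4
V = -8
y(a, d) = -4
X(u) = 0 (X(u) = (u - u)/(u - 8) = 0/(-8 + u) = 0)
h*(X(y(4, 2)) - 20) = 35*(0 - 20) = 35*(-20) = -700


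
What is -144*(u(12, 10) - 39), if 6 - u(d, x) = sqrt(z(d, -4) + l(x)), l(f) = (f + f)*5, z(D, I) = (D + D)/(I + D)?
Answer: 4752 + 144*sqrt(103) ≈ 6213.4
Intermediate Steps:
z(D, I) = 2*D/(D + I) (z(D, I) = (2*D)/(D + I) = 2*D/(D + I))
l(f) = 10*f (l(f) = (2*f)*5 = 10*f)
u(d, x) = 6 - sqrt(10*x + 2*d/(-4 + d)) (u(d, x) = 6 - sqrt(2*d/(d - 4) + 10*x) = 6 - sqrt(2*d/(-4 + d) + 10*x) = 6 - sqrt(10*x + 2*d/(-4 + d)))
-144*(u(12, 10) - 39) = -144*((6 - sqrt(10*10 + 2*12/(-4 + 12))) - 39) = -144*((6 - sqrt(100 + 2*12/8)) - 39) = -144*((6 - sqrt(100 + 2*12*(1/8))) - 39) = -144*((6 - sqrt(100 + 3)) - 39) = -144*((6 - sqrt(103)) - 39) = -144*(-33 - sqrt(103)) = 4752 + 144*sqrt(103)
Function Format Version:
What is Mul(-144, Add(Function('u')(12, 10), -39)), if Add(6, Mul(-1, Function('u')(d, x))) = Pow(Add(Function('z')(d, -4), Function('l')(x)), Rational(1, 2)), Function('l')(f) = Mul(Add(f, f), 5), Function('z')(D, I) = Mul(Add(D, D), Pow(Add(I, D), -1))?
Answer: Add(4752, Mul(144, Pow(103, Rational(1, 2)))) ≈ 6213.4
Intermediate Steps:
Function('z')(D, I) = Mul(2, D, Pow(Add(D, I), -1)) (Function('z')(D, I) = Mul(Mul(2, D), Pow(Add(D, I), -1)) = Mul(2, D, Pow(Add(D, I), -1)))
Function('l')(f) = Mul(10, f) (Function('l')(f) = Mul(Mul(2, f), 5) = Mul(10, f))
Function('u')(d, x) = Add(6, Mul(-1, Pow(Add(Mul(10, x), Mul(2, d, Pow(Add(-4, d), -1))), Rational(1, 2)))) (Function('u')(d, x) = Add(6, Mul(-1, Pow(Add(Mul(2, d, Pow(Add(d, -4), -1)), Mul(10, x)), Rational(1, 2)))) = Add(6, Mul(-1, Pow(Add(Mul(2, d, Pow(Add(-4, d), -1)), Mul(10, x)), Rational(1, 2)))) = Add(6, Mul(-1, Pow(Add(Mul(10, x), Mul(2, d, Pow(Add(-4, d), -1))), Rational(1, 2)))))
Mul(-144, Add(Function('u')(12, 10), -39)) = Mul(-144, Add(Add(6, Mul(-1, Pow(Add(Mul(10, 10), Mul(2, 12, Pow(Add(-4, 12), -1))), Rational(1, 2)))), -39)) = Mul(-144, Add(Add(6, Mul(-1, Pow(Add(100, Mul(2, 12, Pow(8, -1))), Rational(1, 2)))), -39)) = Mul(-144, Add(Add(6, Mul(-1, Pow(Add(100, Mul(2, 12, Rational(1, 8))), Rational(1, 2)))), -39)) = Mul(-144, Add(Add(6, Mul(-1, Pow(Add(100, 3), Rational(1, 2)))), -39)) = Mul(-144, Add(Add(6, Mul(-1, Pow(103, Rational(1, 2)))), -39)) = Mul(-144, Add(-33, Mul(-1, Pow(103, Rational(1, 2))))) = Add(4752, Mul(144, Pow(103, Rational(1, 2))))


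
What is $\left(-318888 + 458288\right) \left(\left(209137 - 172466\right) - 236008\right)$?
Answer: $-27787577800$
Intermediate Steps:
$\left(-318888 + 458288\right) \left(\left(209137 - 172466\right) - 236008\right) = 139400 \left(36671 - 236008\right) = 139400 \left(-199337\right) = -27787577800$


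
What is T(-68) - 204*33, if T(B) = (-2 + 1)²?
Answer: -6731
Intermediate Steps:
T(B) = 1 (T(B) = (-1)² = 1)
T(-68) - 204*33 = 1 - 204*33 = 1 - 1*6732 = 1 - 6732 = -6731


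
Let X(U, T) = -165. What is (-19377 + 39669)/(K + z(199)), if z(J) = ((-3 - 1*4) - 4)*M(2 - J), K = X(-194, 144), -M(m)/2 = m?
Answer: -20292/4499 ≈ -4.5103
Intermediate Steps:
M(m) = -2*m
K = -165
z(J) = 44 - 22*J (z(J) = ((-3 - 1*4) - 4)*(-2*(2 - J)) = ((-3 - 4) - 4)*(-4 + 2*J) = (-7 - 4)*(-4 + 2*J) = -11*(-4 + 2*J) = 44 - 22*J)
(-19377 + 39669)/(K + z(199)) = (-19377 + 39669)/(-165 + (44 - 22*199)) = 20292/(-165 + (44 - 4378)) = 20292/(-165 - 4334) = 20292/(-4499) = 20292*(-1/4499) = -20292/4499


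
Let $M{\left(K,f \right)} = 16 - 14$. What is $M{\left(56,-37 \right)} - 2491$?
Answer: $-2489$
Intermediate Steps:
$M{\left(K,f \right)} = 2$
$M{\left(56,-37 \right)} - 2491 = 2 - 2491 = -2489$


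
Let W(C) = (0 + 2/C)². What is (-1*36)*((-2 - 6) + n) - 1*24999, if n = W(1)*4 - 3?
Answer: -25179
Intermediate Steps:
W(C) = 4/C² (W(C) = (2/C)² = 4/C²)
n = 13 (n = (4/1²)*4 - 3 = (4*1)*4 - 3 = 4*4 - 3 = 16 - 3 = 13)
(-1*36)*((-2 - 6) + n) - 1*24999 = (-1*36)*((-2 - 6) + 13) - 1*24999 = -36*(-8 + 13) - 24999 = -36*5 - 24999 = -180 - 24999 = -25179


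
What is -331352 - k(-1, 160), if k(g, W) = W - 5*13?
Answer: -331447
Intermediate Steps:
k(g, W) = -65 + W (k(g, W) = W - 65 = -65 + W)
-331352 - k(-1, 160) = -331352 - (-65 + 160) = -331352 - 1*95 = -331352 - 95 = -331447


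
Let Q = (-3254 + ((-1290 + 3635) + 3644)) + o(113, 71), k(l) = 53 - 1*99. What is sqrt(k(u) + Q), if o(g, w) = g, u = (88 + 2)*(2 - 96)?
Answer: sqrt(2802) ≈ 52.934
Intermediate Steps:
u = -8460 (u = 90*(-94) = -8460)
k(l) = -46 (k(l) = 53 - 99 = -46)
Q = 2848 (Q = (-3254 + ((-1290 + 3635) + 3644)) + 113 = (-3254 + (2345 + 3644)) + 113 = (-3254 + 5989) + 113 = 2735 + 113 = 2848)
sqrt(k(u) + Q) = sqrt(-46 + 2848) = sqrt(2802)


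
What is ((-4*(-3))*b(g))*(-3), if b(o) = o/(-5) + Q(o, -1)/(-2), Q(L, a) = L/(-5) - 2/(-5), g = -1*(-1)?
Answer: 54/5 ≈ 10.800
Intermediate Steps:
g = 1
Q(L, a) = ⅖ - L/5 (Q(L, a) = L*(-⅕) - 2*(-⅕) = -L/5 + ⅖ = ⅖ - L/5)
b(o) = -⅕ - o/10 (b(o) = o/(-5) + (⅖ - o/5)/(-2) = o*(-⅕) + (⅖ - o/5)*(-½) = -o/5 + (-⅕ + o/10) = -⅕ - o/10)
((-4*(-3))*b(g))*(-3) = ((-4*(-3))*(-⅕ - ⅒*1))*(-3) = (12*(-⅕ - ⅒))*(-3) = (12*(-3/10))*(-3) = -18/5*(-3) = 54/5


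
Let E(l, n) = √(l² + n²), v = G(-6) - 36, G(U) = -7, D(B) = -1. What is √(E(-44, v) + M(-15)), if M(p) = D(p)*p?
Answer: √(15 + √3785) ≈ 8.7477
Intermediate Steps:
M(p) = -p
v = -43 (v = -7 - 36 = -43)
√(E(-44, v) + M(-15)) = √(√((-44)² + (-43)²) - 1*(-15)) = √(√(1936 + 1849) + 15) = √(√3785 + 15) = √(15 + √3785)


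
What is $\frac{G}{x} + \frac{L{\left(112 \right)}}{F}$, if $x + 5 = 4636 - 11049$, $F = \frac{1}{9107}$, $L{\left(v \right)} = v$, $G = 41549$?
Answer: $\frac{6546215763}{6418} \approx 1.02 \cdot 10^{6}$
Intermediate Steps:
$F = \frac{1}{9107} \approx 0.00010981$
$x = -6418$ ($x = -5 + \left(4636 - 11049\right) = -5 - 6413 = -6418$)
$\frac{G}{x} + \frac{L{\left(112 \right)}}{F} = \frac{41549}{-6418} + 112 \frac{1}{\frac{1}{9107}} = 41549 \left(- \frac{1}{6418}\right) + 112 \cdot 9107 = - \frac{41549}{6418} + 1019984 = \frac{6546215763}{6418}$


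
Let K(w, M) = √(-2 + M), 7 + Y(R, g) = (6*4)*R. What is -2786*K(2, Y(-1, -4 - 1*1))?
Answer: -2786*I*√33 ≈ -16004.0*I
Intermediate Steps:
Y(R, g) = -7 + 24*R (Y(R, g) = -7 + (6*4)*R = -7 + 24*R)
-2786*K(2, Y(-1, -4 - 1*1)) = -2786*√(-2 + (-7 + 24*(-1))) = -2786*√(-2 + (-7 - 24)) = -2786*√(-2 - 31) = -2786*I*√33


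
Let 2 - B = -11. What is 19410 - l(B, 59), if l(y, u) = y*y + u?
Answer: 19182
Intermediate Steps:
B = 13 (B = 2 - 1*(-11) = 2 + 11 = 13)
l(y, u) = u + y² (l(y, u) = y² + u = u + y²)
19410 - l(B, 59) = 19410 - (59 + 13²) = 19410 - (59 + 169) = 19410 - 1*228 = 19410 - 228 = 19182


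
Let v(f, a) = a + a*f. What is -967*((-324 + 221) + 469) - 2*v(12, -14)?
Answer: -353558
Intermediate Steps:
-967*((-324 + 221) + 469) - 2*v(12, -14) = -967*((-324 + 221) + 469) - (-28)*(1 + 12) = -967*(-103 + 469) - (-28)*13 = -967*366 - 2*(-182) = -353922 + 364 = -353558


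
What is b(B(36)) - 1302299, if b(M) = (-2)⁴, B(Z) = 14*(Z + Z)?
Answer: -1302283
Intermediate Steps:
B(Z) = 28*Z (B(Z) = 14*(2*Z) = 28*Z)
b(M) = 16
b(B(36)) - 1302299 = 16 - 1302299 = -1302283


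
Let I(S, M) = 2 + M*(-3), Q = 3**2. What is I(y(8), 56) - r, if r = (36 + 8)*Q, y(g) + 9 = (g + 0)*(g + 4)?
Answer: -562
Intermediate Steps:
Q = 9
y(g) = -9 + g*(4 + g) (y(g) = -9 + (g + 0)*(g + 4) = -9 + g*(4 + g))
I(S, M) = 2 - 3*M
r = 396 (r = (36 + 8)*9 = 44*9 = 396)
I(y(8), 56) - r = (2 - 3*56) - 1*396 = (2 - 168) - 396 = -166 - 396 = -562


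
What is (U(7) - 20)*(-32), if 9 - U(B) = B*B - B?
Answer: 1696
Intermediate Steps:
U(B) = 9 + B - B**2 (U(B) = 9 - (B*B - B) = 9 - (B**2 - B) = 9 + (B - B**2) = 9 + B - B**2)
(U(7) - 20)*(-32) = ((9 + 7 - 1*7**2) - 20)*(-32) = ((9 + 7 - 1*49) - 20)*(-32) = ((9 + 7 - 49) - 20)*(-32) = (-33 - 20)*(-32) = -53*(-32) = 1696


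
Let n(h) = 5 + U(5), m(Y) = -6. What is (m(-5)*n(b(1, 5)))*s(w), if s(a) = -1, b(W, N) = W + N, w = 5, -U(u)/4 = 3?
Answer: -42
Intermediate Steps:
U(u) = -12 (U(u) = -4*3 = -12)
b(W, N) = N + W
n(h) = -7 (n(h) = 5 - 12 = -7)
(m(-5)*n(b(1, 5)))*s(w) = -6*(-7)*(-1) = 42*(-1) = -42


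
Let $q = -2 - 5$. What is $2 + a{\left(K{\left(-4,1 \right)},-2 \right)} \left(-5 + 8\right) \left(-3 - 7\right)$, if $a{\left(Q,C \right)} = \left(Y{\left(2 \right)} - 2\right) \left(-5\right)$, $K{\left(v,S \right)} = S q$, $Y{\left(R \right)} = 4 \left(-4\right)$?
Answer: $-2698$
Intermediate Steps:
$q = -7$
$Y{\left(R \right)} = -16$
$K{\left(v,S \right)} = - 7 S$ ($K{\left(v,S \right)} = S \left(-7\right) = - 7 S$)
$a{\left(Q,C \right)} = 90$ ($a{\left(Q,C \right)} = \left(-16 - 2\right) \left(-5\right) = \left(-18\right) \left(-5\right) = 90$)
$2 + a{\left(K{\left(-4,1 \right)},-2 \right)} \left(-5 + 8\right) \left(-3 - 7\right) = 2 + 90 \left(-5 + 8\right) \left(-3 - 7\right) = 2 + 90 \cdot 3 \left(-10\right) = 2 + 90 \left(-30\right) = 2 - 2700 = -2698$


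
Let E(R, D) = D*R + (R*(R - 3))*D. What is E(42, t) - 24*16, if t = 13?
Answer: 21456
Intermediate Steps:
E(R, D) = D*R + D*R*(-3 + R) (E(R, D) = D*R + (R*(-3 + R))*D = D*R + D*R*(-3 + R))
E(42, t) - 24*16 = 13*42*(-2 + 42) - 24*16 = 13*42*40 - 1*384 = 21840 - 384 = 21456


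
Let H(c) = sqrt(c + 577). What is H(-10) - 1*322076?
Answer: -322076 + 9*sqrt(7) ≈ -3.2205e+5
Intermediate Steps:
H(c) = sqrt(577 + c)
H(-10) - 1*322076 = sqrt(577 - 10) - 1*322076 = sqrt(567) - 322076 = 9*sqrt(7) - 322076 = -322076 + 9*sqrt(7)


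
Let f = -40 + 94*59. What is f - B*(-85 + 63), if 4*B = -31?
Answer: 10671/2 ≈ 5335.5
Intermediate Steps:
B = -31/4 (B = (1/4)*(-31) = -31/4 ≈ -7.7500)
f = 5506 (f = -40 + 5546 = 5506)
f - B*(-85 + 63) = 5506 - (-31)*(-85 + 63)/4 = 5506 - (-31)*(-22)/4 = 5506 - 1*341/2 = 5506 - 341/2 = 10671/2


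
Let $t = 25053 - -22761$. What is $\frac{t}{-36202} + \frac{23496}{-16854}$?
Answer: $- \frac{138038279}{50845709} \approx -2.7148$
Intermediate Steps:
$t = 47814$ ($t = 25053 + 22761 = 47814$)
$\frac{t}{-36202} + \frac{23496}{-16854} = \frac{47814}{-36202} + \frac{23496}{-16854} = 47814 \left(- \frac{1}{36202}\right) + 23496 \left(- \frac{1}{16854}\right) = - \frac{23907}{18101} - \frac{3916}{2809} = - \frac{138038279}{50845709}$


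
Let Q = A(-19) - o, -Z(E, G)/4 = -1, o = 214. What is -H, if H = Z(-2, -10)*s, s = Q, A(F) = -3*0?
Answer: 856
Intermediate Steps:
Z(E, G) = 4 (Z(E, G) = -4*(-1) = 4)
A(F) = 0
Q = -214 (Q = 0 - 1*214 = 0 - 214 = -214)
s = -214
H = -856 (H = 4*(-214) = -856)
-H = -1*(-856) = 856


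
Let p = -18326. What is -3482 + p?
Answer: -21808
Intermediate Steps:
-3482 + p = -3482 - 18326 = -21808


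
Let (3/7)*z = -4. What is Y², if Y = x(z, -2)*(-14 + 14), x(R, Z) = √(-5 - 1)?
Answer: 0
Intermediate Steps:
z = -28/3 (z = (7/3)*(-4) = -28/3 ≈ -9.3333)
x(R, Z) = I*√6 (x(R, Z) = √(-6) = I*√6)
Y = 0 (Y = (I*√6)*(-14 + 14) = (I*√6)*0 = 0)
Y² = 0² = 0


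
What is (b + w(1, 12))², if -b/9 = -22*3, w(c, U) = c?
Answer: 354025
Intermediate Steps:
b = 594 (b = -(-198)*3 = -9*(-66) = 594)
(b + w(1, 12))² = (594 + 1)² = 595² = 354025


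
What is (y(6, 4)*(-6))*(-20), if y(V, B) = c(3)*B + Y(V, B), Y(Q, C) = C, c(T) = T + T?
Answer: 3360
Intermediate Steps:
c(T) = 2*T
y(V, B) = 7*B (y(V, B) = (2*3)*B + B = 6*B + B = 7*B)
(y(6, 4)*(-6))*(-20) = ((7*4)*(-6))*(-20) = (28*(-6))*(-20) = -168*(-20) = 3360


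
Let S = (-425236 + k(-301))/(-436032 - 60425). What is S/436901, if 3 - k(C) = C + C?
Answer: 424631/216902559757 ≈ 1.9577e-6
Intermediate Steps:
k(C) = 3 - 2*C (k(C) = 3 - (C + C) = 3 - 2*C)
S = 424631/496457 (S = (-425236 + (3 - 2*(-301)))/(-436032 - 60425) = (-425236 + (3 + 602))/(-496457) = (-425236 + 605)*(-1/496457) = -424631*(-1/496457) = 424631/496457 ≈ 0.85532)
S/436901 = (424631/496457)/436901 = (424631/496457)*(1/436901) = 424631/216902559757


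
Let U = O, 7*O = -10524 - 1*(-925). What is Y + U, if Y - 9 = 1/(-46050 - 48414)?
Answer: -900808711/661248 ≈ -1362.3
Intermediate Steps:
O = -9599/7 (O = (-10524 - 1*(-925))/7 = (-10524 + 925)/7 = (1/7)*(-9599) = -9599/7 ≈ -1371.3)
U = -9599/7 ≈ -1371.3
Y = 850175/94464 (Y = 9 + 1/(-46050 - 48414) = 9 + 1/(-94464) = 9 - 1/94464 = 850175/94464 ≈ 9.0000)
Y + U = 850175/94464 - 9599/7 = -900808711/661248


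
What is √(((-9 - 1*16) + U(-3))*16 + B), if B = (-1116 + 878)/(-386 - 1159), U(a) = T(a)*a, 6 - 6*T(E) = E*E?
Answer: I*√897153690/1545 ≈ 19.387*I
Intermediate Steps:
T(E) = 1 - E²/6 (T(E) = 1 - E*E/6 = 1 - E²/6)
U(a) = a*(1 - a²/6) (U(a) = (1 - a²/6)*a = a*(1 - a²/6))
B = 238/1545 (B = -238/(-1545) = -238*(-1/1545) = 238/1545 ≈ 0.15405)
√(((-9 - 1*16) + U(-3))*16 + B) = √(((-9 - 1*16) + (-3 - ⅙*(-3)³))*16 + 238/1545) = √(((-9 - 16) + (-3 - ⅙*(-27)))*16 + 238/1545) = √((-25 + (-3 + 9/2))*16 + 238/1545) = √((-25 + 3/2)*16 + 238/1545) = √(-47/2*16 + 238/1545) = √(-376 + 238/1545) = √(-580682/1545) = I*√897153690/1545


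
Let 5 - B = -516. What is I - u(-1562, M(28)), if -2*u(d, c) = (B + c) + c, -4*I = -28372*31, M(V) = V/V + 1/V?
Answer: 6164047/28 ≈ 2.2014e+5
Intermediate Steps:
B = 521 (B = 5 - 1*(-516) = 5 + 516 = 521)
M(V) = 1 + 1/V
I = 219883 (I = -(-7093)*31 = -¼*(-879532) = 219883)
u(d, c) = -521/2 - c (u(d, c) = -((521 + c) + c)/2 = -(521 + 2*c)/2 = -521/2 - c)
I - u(-1562, M(28)) = 219883 - (-521/2 - (1 + 28)/28) = 219883 - (-521/2 - 29/28) = 219883 - 1*(-7323/28) = 219883 + 7323/28 = 6164047/28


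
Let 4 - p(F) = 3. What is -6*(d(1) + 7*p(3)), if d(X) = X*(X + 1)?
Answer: -54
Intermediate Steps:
p(F) = 1 (p(F) = 4 - 1*3 = 4 - 3 = 1)
d(X) = X*(1 + X)
-6*(d(1) + 7*p(3)) = -6*(1*(1 + 1) + 7*1) = -6*(1*2 + 7) = -6*(2 + 7) = -6*9 = -54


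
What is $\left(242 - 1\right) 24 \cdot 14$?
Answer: $80976$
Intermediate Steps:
$\left(242 - 1\right) 24 \cdot 14 = 241 \cdot 336 = 80976$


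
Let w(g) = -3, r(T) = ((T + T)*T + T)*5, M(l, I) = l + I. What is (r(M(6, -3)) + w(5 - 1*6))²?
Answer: 10404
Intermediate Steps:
M(l, I) = I + l
r(T) = 5*T + 10*T² (r(T) = ((2*T)*T + T)*5 = (2*T² + T)*5 = (T + 2*T²)*5 = 5*T + 10*T²)
(r(M(6, -3)) + w(5 - 1*6))² = (5*(-3 + 6)*(1 + 2*(-3 + 6)) - 3)² = (5*3*(1 + 2*3) - 3)² = (5*3*(1 + 6) - 3)² = (5*3*7 - 3)² = (105 - 3)² = 102² = 10404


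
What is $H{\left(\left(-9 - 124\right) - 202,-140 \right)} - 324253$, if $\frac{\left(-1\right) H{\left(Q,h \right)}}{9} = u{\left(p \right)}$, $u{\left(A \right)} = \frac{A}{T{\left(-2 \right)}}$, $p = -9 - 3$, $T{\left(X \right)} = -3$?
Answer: $-324289$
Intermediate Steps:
$p = -12$ ($p = -9 - 3 = -12$)
$u{\left(A \right)} = - \frac{A}{3}$ ($u{\left(A \right)} = \frac{A}{-3} = A \left(- \frac{1}{3}\right) = - \frac{A}{3}$)
$H{\left(Q,h \right)} = -36$ ($H{\left(Q,h \right)} = - 9 \left(\left(- \frac{1}{3}\right) \left(-12\right)\right) = \left(-9\right) 4 = -36$)
$H{\left(\left(-9 - 124\right) - 202,-140 \right)} - 324253 = -36 - 324253 = -324289$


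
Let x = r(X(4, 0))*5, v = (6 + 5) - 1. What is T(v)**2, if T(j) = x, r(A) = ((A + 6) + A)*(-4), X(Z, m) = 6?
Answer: 129600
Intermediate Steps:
r(A) = -24 - 8*A (r(A) = ((6 + A) + A)*(-4) = (6 + 2*A)*(-4) = -24 - 8*A)
v = 10 (v = 11 - 1 = 10)
x = -360 (x = (-24 - 8*6)*5 = (-24 - 48)*5 = -72*5 = -360)
T(j) = -360
T(v)**2 = (-360)**2 = 129600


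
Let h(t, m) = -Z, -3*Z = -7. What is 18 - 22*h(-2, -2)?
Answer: 208/3 ≈ 69.333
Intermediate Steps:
Z = 7/3 (Z = -⅓*(-7) = 7/3 ≈ 2.3333)
h(t, m) = -7/3 (h(t, m) = -1*7/3 = -7/3)
18 - 22*h(-2, -2) = 18 - 22*(-7/3) = 18 + 154/3 = 208/3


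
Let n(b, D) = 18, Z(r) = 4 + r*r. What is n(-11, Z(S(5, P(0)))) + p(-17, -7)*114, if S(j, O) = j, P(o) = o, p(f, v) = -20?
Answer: -2262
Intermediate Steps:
Z(r) = 4 + r²
n(-11, Z(S(5, P(0)))) + p(-17, -7)*114 = 18 - 20*114 = 18 - 2280 = -2262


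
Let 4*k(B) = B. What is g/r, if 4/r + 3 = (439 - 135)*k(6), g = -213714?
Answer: -48406221/2 ≈ -2.4203e+7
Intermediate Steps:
k(B) = B/4
r = 4/453 (r = 4/(-3 + (439 - 135)*((¼)*6)) = 4/(-3 + 304*(3/2)) = 4/(-3 + 456) = 4/453 ≈ 0.0088300)
g/r = -213714/4/453 = -213714*453/4 = -48406221/2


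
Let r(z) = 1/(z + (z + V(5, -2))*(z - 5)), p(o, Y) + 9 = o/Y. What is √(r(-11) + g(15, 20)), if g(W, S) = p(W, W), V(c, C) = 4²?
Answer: 27*I*√91/91 ≈ 2.8304*I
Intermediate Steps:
p(o, Y) = -9 + o/Y
V(c, C) = 16
g(W, S) = -8 (g(W, S) = -9 + W/W = -9 + 1 = -8)
r(z) = 1/(z + (-5 + z)*(16 + z)) (r(z) = 1/(z + (z + 16)*(z - 5)) = 1/(z + (16 + z)*(-5 + z)) = 1/(z + (-5 + z)*(16 + z)))
√(r(-11) + g(15, 20)) = √(1/(-80 + (-11)² + 12*(-11)) - 8) = √(1/(-80 + 121 - 132) - 8) = √(1/(-91) - 8) = √(-1/91 - 8) = √(-729/91) = 27*I*√91/91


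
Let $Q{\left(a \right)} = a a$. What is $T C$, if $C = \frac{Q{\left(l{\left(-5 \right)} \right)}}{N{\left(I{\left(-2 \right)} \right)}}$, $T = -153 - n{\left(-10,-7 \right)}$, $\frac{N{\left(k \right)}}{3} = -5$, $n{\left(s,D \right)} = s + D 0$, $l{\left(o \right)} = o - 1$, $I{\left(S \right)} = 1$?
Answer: $\frac{1716}{5} \approx 343.2$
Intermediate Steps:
$l{\left(o \right)} = -1 + o$
$n{\left(s,D \right)} = s$ ($n{\left(s,D \right)} = s + 0 = s$)
$N{\left(k \right)} = -15$ ($N{\left(k \right)} = 3 \left(-5\right) = -15$)
$Q{\left(a \right)} = a^{2}$
$T = -143$ ($T = -153 - -10 = -153 + 10 = -143$)
$C = - \frac{12}{5}$ ($C = \frac{\left(-1 - 5\right)^{2}}{-15} = \left(-6\right)^{2} \left(- \frac{1}{15}\right) = 36 \left(- \frac{1}{15}\right) = - \frac{12}{5} \approx -2.4$)
$T C = \left(-143\right) \left(- \frac{12}{5}\right) = \frac{1716}{5}$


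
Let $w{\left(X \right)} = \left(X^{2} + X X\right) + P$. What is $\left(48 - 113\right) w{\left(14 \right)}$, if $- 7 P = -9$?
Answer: $- \frac{178945}{7} \approx -25564.0$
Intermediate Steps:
$P = \frac{9}{7}$ ($P = \left(- \frac{1}{7}\right) \left(-9\right) = \frac{9}{7} \approx 1.2857$)
$w{\left(X \right)} = \frac{9}{7} + 2 X^{2}$ ($w{\left(X \right)} = \left(X^{2} + X X\right) + \frac{9}{7} = \left(X^{2} + X^{2}\right) + \frac{9}{7} = 2 X^{2} + \frac{9}{7} = \frac{9}{7} + 2 X^{2}$)
$\left(48 - 113\right) w{\left(14 \right)} = \left(48 - 113\right) \left(\frac{9}{7} + 2 \cdot 14^{2}\right) = - 65 \left(\frac{9}{7} + 2 \cdot 196\right) = - 65 \left(\frac{9}{7} + 392\right) = \left(-65\right) \frac{2753}{7} = - \frac{178945}{7}$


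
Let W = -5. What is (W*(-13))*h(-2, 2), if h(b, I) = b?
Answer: -130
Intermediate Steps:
(W*(-13))*h(-2, 2) = -5*(-13)*(-2) = 65*(-2) = -130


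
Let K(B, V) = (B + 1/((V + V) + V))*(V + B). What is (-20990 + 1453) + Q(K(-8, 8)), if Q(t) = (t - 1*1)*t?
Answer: -19537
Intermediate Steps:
K(B, V) = (B + V)*(B + 1/(3*V)) (K(B, V) = (B + 1/(2*V + V))*(B + V) = (B + 1/(3*V))*(B + V) = (B + V)*(B + 1/(3*V)))
Q(t) = t*(-1 + t) (Q(t) = (t - 1)*t = (-1 + t)*t = t*(-1 + t))
(-20990 + 1453) + Q(K(-8, 8)) = (-20990 + 1453) + (⅓ + (-8)² - 8*8 + (⅓)*(-8)/8)*(-1 + (⅓ + (-8)² - 8*8 + (⅓)*(-8)/8)) = -19537 + (⅓ + 64 - 64 + (⅓)*(-8)*(⅛))*(-1 + (⅓ + 64 - 64 + (⅓)*(-8)*(⅛))) = -19537 + (⅓ + 64 - 64 - ⅓)*(-1 + (⅓ + 64 - 64 - ⅓)) = -19537 + 0*(-1 + 0) = -19537 + 0*(-1) = -19537 + 0 = -19537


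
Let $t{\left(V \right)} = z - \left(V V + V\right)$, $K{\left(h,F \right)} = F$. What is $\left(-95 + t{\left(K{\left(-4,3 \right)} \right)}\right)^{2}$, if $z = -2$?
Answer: $11881$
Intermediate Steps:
$t{\left(V \right)} = -2 - V - V^{2}$ ($t{\left(V \right)} = -2 - \left(V V + V\right) = -2 - \left(V^{2} + V\right) = -2 - \left(V + V^{2}\right) = -2 - V - V^{2}$)
$\left(-95 + t{\left(K{\left(-4,3 \right)} \right)}\right)^{2} = \left(-95 - 14\right)^{2} = \left(-109\right)^{2} = 11881$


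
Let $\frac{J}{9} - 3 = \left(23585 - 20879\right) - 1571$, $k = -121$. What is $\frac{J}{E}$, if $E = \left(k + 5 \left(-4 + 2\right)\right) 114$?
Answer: $- \frac{1707}{2489} \approx -0.68582$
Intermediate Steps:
$J = 10242$ ($J = 27 + 9 \left(\left(23585 - 20879\right) - 1571\right) = 27 + 9 \left(2706 - 1571\right) = 27 + 9 \cdot 1135 = 27 + 10215 = 10242$)
$E = -14934$ ($E = \left(-121 + 5 \left(-4 + 2\right)\right) 114 = \left(-121 + 5 \left(-2\right)\right) 114 = \left(-121 - 10\right) 114 = \left(-131\right) 114 = -14934$)
$\frac{J}{E} = \frac{10242}{-14934} = 10242 \left(- \frac{1}{14934}\right) = - \frac{1707}{2489}$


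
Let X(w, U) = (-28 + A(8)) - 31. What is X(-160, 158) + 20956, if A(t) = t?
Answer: 20905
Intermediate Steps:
X(w, U) = -51 (X(w, U) = (-28 + 8) - 31 = -20 - 31 = -51)
X(-160, 158) + 20956 = -51 + 20956 = 20905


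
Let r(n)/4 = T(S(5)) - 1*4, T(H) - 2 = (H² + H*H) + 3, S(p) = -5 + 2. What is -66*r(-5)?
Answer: -5016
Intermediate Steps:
S(p) = -3
T(H) = 5 + 2*H² (T(H) = 2 + ((H² + H*H) + 3) = 2 + ((H² + H²) + 3) = 2 + (2*H² + 3) = 2 + (3 + 2*H²) = 5 + 2*H²)
r(n) = 76 (r(n) = 4*((5 + 2*(-3)²) - 1*4) = 4*((5 + 2*9) - 4) = 4*((5 + 18) - 4) = 4*(23 - 4) = 4*19 = 76)
-66*r(-5) = -66*76 = -5016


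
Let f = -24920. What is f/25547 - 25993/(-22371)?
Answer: 106557851/571511937 ≈ 0.18645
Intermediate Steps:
f/25547 - 25993/(-22371) = -24920/25547 - 25993/(-22371) = -24920*1/25547 - 25993*(-1/22371) = -24920/25547 + 25993/22371 = 106557851/571511937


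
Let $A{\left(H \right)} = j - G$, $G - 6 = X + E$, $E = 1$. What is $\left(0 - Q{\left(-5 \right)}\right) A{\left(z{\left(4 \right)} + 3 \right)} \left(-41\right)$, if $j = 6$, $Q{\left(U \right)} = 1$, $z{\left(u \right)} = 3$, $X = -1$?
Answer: $0$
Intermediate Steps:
$G = 6$ ($G = 6 + \left(-1 + 1\right) = 6 + 0 = 6$)
$A{\left(H \right)} = 0$ ($A{\left(H \right)} = 6 - 6 = 0$)
$\left(0 - Q{\left(-5 \right)}\right) A{\left(z{\left(4 \right)} + 3 \right)} \left(-41\right) = \left(0 - 1\right) 0 \left(-41\right) = \left(-1\right) 0 \left(-41\right) = 0 \left(-41\right) = 0$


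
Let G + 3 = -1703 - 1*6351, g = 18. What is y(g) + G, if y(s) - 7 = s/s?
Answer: -8049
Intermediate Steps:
y(s) = 8 (y(s) = 7 + s/s = 7 + 1 = 8)
G = -8057 (G = -3 + (-1703 - 1*6351) = -3 + (-1703 - 6351) = -3 - 8054 = -8057)
y(g) + G = 8 - 8057 = -8049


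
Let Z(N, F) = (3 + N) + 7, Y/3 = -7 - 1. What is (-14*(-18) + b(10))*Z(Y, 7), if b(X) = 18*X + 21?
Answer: -6342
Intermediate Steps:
Y = -24 (Y = 3*(-7 - 1) = 3*(-8) = -24)
Z(N, F) = 10 + N
b(X) = 21 + 18*X
(-14*(-18) + b(10))*Z(Y, 7) = (-14*(-18) + (21 + 18*10))*(10 - 24) = (252 + (21 + 180))*(-14) = (252 + 201)*(-14) = 453*(-14) = -6342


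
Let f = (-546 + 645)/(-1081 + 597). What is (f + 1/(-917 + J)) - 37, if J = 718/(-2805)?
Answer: -4211965631/113207732 ≈ -37.206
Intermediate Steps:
f = -9/44 (f = 99/(-484) = 99*(-1/484) = -9/44 ≈ -0.20455)
J = -718/2805 (J = 718*(-1/2805) = -718/2805 ≈ -0.25597)
(f + 1/(-917 + J)) - 37 = (-9/44 + 1/(-917 - 718/2805)) - 37 = (-9/44 + 1/(-2572903/2805)) - 37 = (-9/44 - 2805/2572903) - 37 = -23279547/113207732 - 37 = -4211965631/113207732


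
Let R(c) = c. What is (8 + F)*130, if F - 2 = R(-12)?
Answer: -260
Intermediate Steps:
F = -10 (F = 2 - 12 = -10)
(8 + F)*130 = (8 - 10)*130 = -2*130 = -260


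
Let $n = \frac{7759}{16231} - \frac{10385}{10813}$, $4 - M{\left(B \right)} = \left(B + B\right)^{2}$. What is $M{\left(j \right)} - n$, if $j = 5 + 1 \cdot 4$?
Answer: $- \frac{56077196092}{175505803} \approx -319.52$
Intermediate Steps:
$j = 9$ ($j = 5 + 4 = 9$)
$M{\left(B \right)} = 4 - 4 B^{2}$ ($M{\left(B \right)} = 4 - \left(B + B\right)^{2} = 4 - \left(2 B\right)^{2} = 4 - 4 B^{2}$)
$n = - \frac{84660868}{175505803}$ ($n = 7759 \cdot \frac{1}{16231} - \frac{10385}{10813} = \frac{7759}{16231} - \frac{10385}{10813} = - \frac{84660868}{175505803} \approx -0.48238$)
$M{\left(j \right)} - n = \left(4 - 4 \cdot 9^{2}\right) - - \frac{84660868}{175505803} = \left(4 - 324\right) + \frac{84660868}{175505803} = -320 + \frac{84660868}{175505803} = - \frac{56077196092}{175505803}$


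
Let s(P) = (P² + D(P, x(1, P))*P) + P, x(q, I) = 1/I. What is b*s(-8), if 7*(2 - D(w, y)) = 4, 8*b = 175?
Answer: 975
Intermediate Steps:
b = 175/8 (b = (⅛)*175 = 175/8 ≈ 21.875)
D(w, y) = 10/7 (D(w, y) = 2 - ⅐*4 = 2 - 4/7 = 10/7)
s(P) = P² + 17*P/7 (s(P) = (P² + 10*P/7) + P = P² + 17*P/7)
b*s(-8) = 175*((⅐)*(-8)*(17 + 7*(-8)))/8 = 175*((⅐)*(-8)*(17 - 56))/8 = 175*((⅐)*(-8)*(-39))/8 = (175/8)*(312/7) = 975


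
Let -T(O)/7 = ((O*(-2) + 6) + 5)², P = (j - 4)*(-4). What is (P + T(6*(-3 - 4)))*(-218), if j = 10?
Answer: 13777382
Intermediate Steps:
P = -24 (P = (10 - 4)*(-4) = 6*(-4) = -24)
T(O) = -7*(11 - 2*O)² (T(O) = -7*((O*(-2) + 6) + 5)² = -7*((-2*O + 6) + 5)² = -7*((6 - 2*O) + 5)² = -7*(11 - 2*O)²)
(P + T(6*(-3 - 4)))*(-218) = (-24 - 7*(-11 + 2*(6*(-3 - 4)))²)*(-218) = (-24 - 7*(-11 + 2*(6*(-7)))²)*(-218) = (-24 - 7*(-11 + 2*(-42))²)*(-218) = (-24 - 7*(-11 - 84)²)*(-218) = (-24 - 7*(-95)²)*(-218) = (-24 - 7*9025)*(-218) = (-24 - 63175)*(-218) = -63199*(-218) = 13777382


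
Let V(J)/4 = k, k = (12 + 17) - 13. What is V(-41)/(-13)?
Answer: -64/13 ≈ -4.9231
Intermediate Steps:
k = 16 (k = 29 - 13 = 16)
V(J) = 64 (V(J) = 4*16 = 64)
V(-41)/(-13) = 64/(-13) = -1/13*64 = -64/13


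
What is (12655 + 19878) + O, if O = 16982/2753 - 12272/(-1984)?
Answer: 11110072595/341372 ≈ 32545.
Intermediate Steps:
O = 4217319/341372 (O = 16982*(1/2753) - 12272*(-1/1984) = 16982/2753 + 767/124 = 4217319/341372 ≈ 12.354)
(12655 + 19878) + O = (12655 + 19878) + 4217319/341372 = 32533 + 4217319/341372 = 11110072595/341372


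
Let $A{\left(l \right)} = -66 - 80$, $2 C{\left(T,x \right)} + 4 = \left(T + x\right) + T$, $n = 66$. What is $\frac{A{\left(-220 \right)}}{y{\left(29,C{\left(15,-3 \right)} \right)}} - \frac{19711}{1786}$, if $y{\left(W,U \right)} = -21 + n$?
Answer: $- \frac{1147751}{80370} \approx -14.281$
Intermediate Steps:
$C{\left(T,x \right)} = -2 + T + \frac{x}{2}$ ($C{\left(T,x \right)} = -2 + \frac{\left(T + x\right) + T}{2} = -2 + \frac{x + 2 T}{2} = -2 + \left(T + \frac{x}{2}\right) = -2 + T + \frac{x}{2}$)
$y{\left(W,U \right)} = 45$ ($y{\left(W,U \right)} = -21 + 66 = 45$)
$A{\left(l \right)} = -146$ ($A{\left(l \right)} = -66 - 80 = -146$)
$\frac{A{\left(-220 \right)}}{y{\left(29,C{\left(15,-3 \right)} \right)}} - \frac{19711}{1786} = - \frac{146}{45} - \frac{19711}{1786} = - \frac{1147751}{80370}$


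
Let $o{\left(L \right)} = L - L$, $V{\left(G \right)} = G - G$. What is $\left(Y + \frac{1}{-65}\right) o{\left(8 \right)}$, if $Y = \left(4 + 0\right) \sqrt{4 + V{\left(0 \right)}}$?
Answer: $0$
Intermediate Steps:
$V{\left(G \right)} = 0$
$o{\left(L \right)} = 0$
$Y = 8$ ($Y = \left(4 + 0\right) \sqrt{4 + 0} = 4 \sqrt{4} = 4 \cdot 2 = 8$)
$\left(Y + \frac{1}{-65}\right) o{\left(8 \right)} = \left(8 + \frac{1}{-65}\right) 0 = \left(8 - \frac{1}{65}\right) 0 = \frac{519}{65} \cdot 0 = 0$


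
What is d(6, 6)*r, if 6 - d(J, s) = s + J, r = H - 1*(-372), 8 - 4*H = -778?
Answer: -3411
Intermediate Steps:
H = 393/2 (H = 2 - ¼*(-778) = 2 + 389/2 = 393/2 ≈ 196.50)
r = 1137/2 (r = 393/2 - 1*(-372) = 393/2 + 372 = 1137/2 ≈ 568.50)
d(J, s) = 6 - J - s (d(J, s) = 6 - (s + J) = 6 - (J + s) = 6 + (-J - s) = 6 - J - s)
d(6, 6)*r = (6 - 1*6 - 1*6)*(1137/2) = (6 - 6 - 6)*(1137/2) = -6*1137/2 = -3411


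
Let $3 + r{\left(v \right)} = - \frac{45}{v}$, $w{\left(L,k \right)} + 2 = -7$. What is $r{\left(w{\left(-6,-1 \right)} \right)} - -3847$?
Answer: $3849$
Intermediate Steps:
$w{\left(L,k \right)} = -9$ ($w{\left(L,k \right)} = -2 - 7 = -9$)
$r{\left(v \right)} = -3 - \frac{45}{v}$
$r{\left(w{\left(-6,-1 \right)} \right)} - -3847 = \left(-3 - \frac{45}{-9}\right) - -3847 = \left(-3 - -5\right) + 3847 = \left(-3 + 5\right) + 3847 = 2 + 3847 = 3849$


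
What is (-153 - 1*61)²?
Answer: 45796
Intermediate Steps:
(-153 - 1*61)² = (-153 - 61)² = (-214)² = 45796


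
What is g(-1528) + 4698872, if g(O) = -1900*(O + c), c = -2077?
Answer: 11548372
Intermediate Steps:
g(O) = 3946300 - 1900*O (g(O) = -1900*(O - 2077) = -1900*(-2077 + O) = 3946300 - 1900*O)
g(-1528) + 4698872 = (3946300 - 1900*(-1528)) + 4698872 = (3946300 + 2903200) + 4698872 = 6849500 + 4698872 = 11548372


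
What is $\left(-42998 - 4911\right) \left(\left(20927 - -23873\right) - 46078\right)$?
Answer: $61227702$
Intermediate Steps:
$\left(-42998 - 4911\right) \left(\left(20927 - -23873\right) - 46078\right) = - 47909 \left(\left(20927 + 23873\right) - 46078\right) = - 47909 \left(44800 - 46078\right) = \left(-47909\right) \left(-1278\right) = 61227702$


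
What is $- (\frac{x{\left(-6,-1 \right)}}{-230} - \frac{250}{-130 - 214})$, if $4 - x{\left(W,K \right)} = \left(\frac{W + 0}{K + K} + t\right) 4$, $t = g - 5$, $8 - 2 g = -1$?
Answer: $- \frac{14891}{19780} \approx -0.75283$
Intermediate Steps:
$g = \frac{9}{2}$ ($g = 4 - - \frac{1}{2} = 4 + \frac{1}{2} = \frac{9}{2} \approx 4.5$)
$t = - \frac{1}{2}$ ($t = \frac{9}{2} - 5 = - \frac{1}{2} \approx -0.5$)
$x{\left(W,K \right)} = 6 - \frac{2 W}{K}$ ($x{\left(W,K \right)} = 4 - \left(\frac{W + 0}{K + K} - \frac{1}{2}\right) 4 = 4 - \left(\frac{W}{2 K} - \frac{1}{2}\right) 4 = 4 - \left(- \frac{1}{2} + \frac{W}{2 K}\right) 4 = 4 - \left(-2 + \frac{2 W}{K}\right) = 4 + \left(2 - \frac{2 W}{K}\right) = 6 - \frac{2 W}{K}$)
$- (\frac{x{\left(-6,-1 \right)}}{-230} - \frac{250}{-130 - 214}) = - (\frac{6 - - \frac{12}{-1}}{-230} - \frac{250}{-130 - 214}) = - (\left(6 - \left(-12\right) \left(-1\right)\right) \left(- \frac{1}{230}\right) - \frac{250}{-344}) = - (\left(6 - 12\right) \left(- \frac{1}{230}\right) - - \frac{125}{172}) = - (\left(-6\right) \left(- \frac{1}{230}\right) + \frac{125}{172}) = - (\frac{3}{115} + \frac{125}{172}) = \left(-1\right) \frac{14891}{19780} = - \frac{14891}{19780}$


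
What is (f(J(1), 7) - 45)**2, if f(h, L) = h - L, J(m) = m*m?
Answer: 2601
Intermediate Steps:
J(m) = m**2
(f(J(1), 7) - 45)**2 = ((1**2 - 1*7) - 45)**2 = ((1 - 7) - 45)**2 = (-6 - 45)**2 = (-51)**2 = 2601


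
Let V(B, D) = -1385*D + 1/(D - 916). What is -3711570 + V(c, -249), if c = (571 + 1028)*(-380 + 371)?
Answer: -3922211326/1165 ≈ -3.3667e+6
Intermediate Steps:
c = -14391 (c = 1599*(-9) = -14391)
V(B, D) = 1/(-916 + D) - 1385*D (V(B, D) = -1385*D + 1/(-916 + D) = 1/(-916 + D) - 1385*D)
-3711570 + V(c, -249) = -3711570 + (1 - 1385*(-249)² + 1268660*(-249))/(-916 - 249) = -3711570 + (1 - 1385*62001 - 315896340)/(-1165) = -3711570 - (1 - 85871385 - 315896340)/1165 = -3711570 - 1/1165*(-401767724) = -3711570 + 401767724/1165 = -3922211326/1165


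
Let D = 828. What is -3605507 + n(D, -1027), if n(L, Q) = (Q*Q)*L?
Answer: 869710105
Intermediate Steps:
n(L, Q) = L*Q**2 (n(L, Q) = Q**2*L = L*Q**2)
-3605507 + n(D, -1027) = -3605507 + 828*(-1027)**2 = -3605507 + 828*1054729 = -3605507 + 873315612 = 869710105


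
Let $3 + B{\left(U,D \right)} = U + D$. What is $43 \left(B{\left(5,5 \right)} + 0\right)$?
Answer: $301$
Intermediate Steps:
$B{\left(U,D \right)} = -3 + D + U$ ($B{\left(U,D \right)} = -3 + \left(U + D\right) = -3 + \left(D + U\right) = -3 + D + U$)
$43 \left(B{\left(5,5 \right)} + 0\right) = 43 \left(\left(-3 + 5 + 5\right) + 0\right) = 43 \left(7 + 0\right) = 43 \cdot 7 = 301$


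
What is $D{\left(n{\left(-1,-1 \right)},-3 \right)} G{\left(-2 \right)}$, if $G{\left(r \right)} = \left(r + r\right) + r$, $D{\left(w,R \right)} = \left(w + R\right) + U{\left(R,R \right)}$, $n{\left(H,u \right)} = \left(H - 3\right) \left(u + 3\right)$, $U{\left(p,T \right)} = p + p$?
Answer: $102$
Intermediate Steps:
$U{\left(p,T \right)} = 2 p$
$n{\left(H,u \right)} = \left(-3 + H\right) \left(3 + u\right)$
$D{\left(w,R \right)} = w + 3 R$ ($D{\left(w,R \right)} = \left(w + R\right) + 2 R = \left(R + w\right) + 2 R = w + 3 R$)
$G{\left(r \right)} = 3 r$ ($G{\left(r \right)} = 2 r + r = 3 r$)
$D{\left(n{\left(-1,-1 \right)},-3 \right)} G{\left(-2 \right)} = \left(\left(-9 - -3 + 3 \left(-1\right) - -1\right) + 3 \left(-3\right)\right) 3 \left(-2\right) = \left(\left(-9 + 3 - 3 + 1\right) - 9\right) \left(-6\right) = \left(-8 - 9\right) \left(-6\right) = \left(-17\right) \left(-6\right) = 102$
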